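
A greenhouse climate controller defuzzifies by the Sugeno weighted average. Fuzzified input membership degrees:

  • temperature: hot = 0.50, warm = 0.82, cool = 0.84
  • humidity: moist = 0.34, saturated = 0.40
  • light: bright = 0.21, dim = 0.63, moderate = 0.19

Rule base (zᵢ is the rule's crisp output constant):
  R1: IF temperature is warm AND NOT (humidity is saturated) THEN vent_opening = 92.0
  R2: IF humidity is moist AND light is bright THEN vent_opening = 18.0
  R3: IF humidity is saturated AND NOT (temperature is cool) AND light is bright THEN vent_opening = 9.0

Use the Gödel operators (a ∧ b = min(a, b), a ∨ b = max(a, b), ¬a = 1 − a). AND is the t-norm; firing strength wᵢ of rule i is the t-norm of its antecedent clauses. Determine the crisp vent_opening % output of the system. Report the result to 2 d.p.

R1 (z=92.0): warm=0.82, ¬saturated=1−0.40=0.60; AND[min(a, b)] → w = 0.60
R2 (z=18.0): moist=0.34, bright=0.21; AND[min(a, b)] → w = 0.21
R3 (z=9.0): saturated=0.40, ¬cool=1−0.84=0.16, bright=0.21; AND[min(a, b)] → w = 0.16
Weighted average = (0.60·92.0 + 0.21·18.0 + 0.16·9.0) / (0.60 + 0.21 + 0.16)
  = 60.4200 / 0.9700 = 62.29

62.29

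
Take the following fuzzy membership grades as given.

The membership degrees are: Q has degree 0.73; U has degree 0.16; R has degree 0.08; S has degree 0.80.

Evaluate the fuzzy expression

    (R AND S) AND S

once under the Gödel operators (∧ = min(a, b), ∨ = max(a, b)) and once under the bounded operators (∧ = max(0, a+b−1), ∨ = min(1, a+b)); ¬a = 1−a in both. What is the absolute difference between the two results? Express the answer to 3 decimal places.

0.080

Under Gödel:
  R AND S = min(a, b) on (0.08, 0.80) = 0.08
  (R AND S) AND S = min(a, b) on (0.08, 0.80) = 0.08
  → value = 0.0800
Under bounded:
  R AND S = max(0, a+b−1) on (0.08, 0.80) = 0.00
  (R AND S) AND S = max(0, a+b−1) on (0.00, 0.80) = 0.00
  → value = 0.0000
|0.0800 − 0.0000| = 0.080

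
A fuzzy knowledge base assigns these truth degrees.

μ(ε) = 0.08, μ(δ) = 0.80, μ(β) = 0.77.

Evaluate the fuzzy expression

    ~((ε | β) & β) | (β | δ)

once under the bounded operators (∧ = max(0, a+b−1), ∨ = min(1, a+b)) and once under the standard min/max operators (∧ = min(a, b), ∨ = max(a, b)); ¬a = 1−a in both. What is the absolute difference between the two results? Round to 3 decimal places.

0.200

Under bounded:
  ε | β = min(1, a+b) on (0.08, 0.77) = 0.85
  (ε | β) & β = max(0, a+b−1) on (0.85, 0.77) = 0.62
  ~((ε | β) & β) = 1 − 0.62 = 0.38
  β | δ = min(1, a+b) on (0.77, 0.80) = 1.00
  ~((ε | β) & β) | (β | δ) = min(1, a+b) on (0.38, 1.00) = 1.00
  → value = 1.0000
Under standard min/max:
  ε | β = max(a, b) on (0.08, 0.77) = 0.77
  (ε | β) & β = min(a, b) on (0.77, 0.77) = 0.77
  ~((ε | β) & β) = 1 − 0.77 = 0.23
  β | δ = max(a, b) on (0.77, 0.80) = 0.80
  ~((ε | β) & β) | (β | δ) = max(a, b) on (0.23, 0.80) = 0.80
  → value = 0.8000
|1.0000 − 0.8000| = 0.200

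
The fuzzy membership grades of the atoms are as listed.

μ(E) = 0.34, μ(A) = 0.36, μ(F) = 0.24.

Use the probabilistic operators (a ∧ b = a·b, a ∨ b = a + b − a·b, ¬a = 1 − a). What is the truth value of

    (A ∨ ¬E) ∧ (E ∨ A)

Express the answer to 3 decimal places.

¬E = 1 − 0.3400 = 0.6600
A ∨ ¬E = a + b − a·b on (0.3600, 0.6600) = 0.7824
E ∨ A = a + b − a·b on (0.3400, 0.3600) = 0.5776
(A ∨ ¬E) ∧ (E ∨ A) = a·b on (0.7824, 0.5776) = 0.4519

0.452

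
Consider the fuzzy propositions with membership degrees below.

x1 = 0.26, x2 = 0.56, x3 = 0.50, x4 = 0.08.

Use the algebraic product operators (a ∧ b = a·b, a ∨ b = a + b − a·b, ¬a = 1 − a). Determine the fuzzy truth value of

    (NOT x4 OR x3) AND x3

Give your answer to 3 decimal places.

NOT x4 = 1 − 0.0800 = 0.9200
NOT x4 OR x3 = a + b − a·b on (0.9200, 0.5000) = 0.9600
(NOT x4 OR x3) AND x3 = a·b on (0.9600, 0.5000) = 0.4800

0.480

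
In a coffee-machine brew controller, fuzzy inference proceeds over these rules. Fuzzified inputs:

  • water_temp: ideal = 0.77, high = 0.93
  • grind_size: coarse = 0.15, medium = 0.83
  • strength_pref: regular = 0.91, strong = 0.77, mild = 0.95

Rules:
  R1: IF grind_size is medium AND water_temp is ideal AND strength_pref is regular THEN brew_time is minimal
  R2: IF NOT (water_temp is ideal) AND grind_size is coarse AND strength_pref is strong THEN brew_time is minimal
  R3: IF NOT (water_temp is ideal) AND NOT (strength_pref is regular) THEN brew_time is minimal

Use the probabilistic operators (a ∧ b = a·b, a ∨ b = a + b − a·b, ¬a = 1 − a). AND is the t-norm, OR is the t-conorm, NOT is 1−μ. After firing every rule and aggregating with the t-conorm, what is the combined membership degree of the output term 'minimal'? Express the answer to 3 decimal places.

R1: medium=0.83, ideal=0.77, regular=0.91; AND[a·b] → w = 0.5816
R2: ¬ideal=1−0.77=0.23, coarse=0.15, strong=0.77; AND[a·b] → w = 0.0266
R3: ¬ideal=1−0.77=0.23, ¬regular=1−0.91=0.09; AND[a·b] → w = 0.0207
Rules with consequent 'minimal': {R1, R2, R3} → strengths 0.5816, 0.0266, 0.0207
Aggregate via t-conorm [a + b − a·b]: 0.6011

0.601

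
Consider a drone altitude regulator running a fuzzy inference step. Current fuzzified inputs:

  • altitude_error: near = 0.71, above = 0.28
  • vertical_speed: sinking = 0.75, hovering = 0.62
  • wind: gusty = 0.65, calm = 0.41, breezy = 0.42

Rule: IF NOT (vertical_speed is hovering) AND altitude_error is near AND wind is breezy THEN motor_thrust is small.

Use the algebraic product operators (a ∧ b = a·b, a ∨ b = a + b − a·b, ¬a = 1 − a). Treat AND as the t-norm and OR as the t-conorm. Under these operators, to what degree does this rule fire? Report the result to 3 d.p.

firing strength: ¬hovering=1−0.62=0.38, near=0.71, breezy=0.42; AND[a·b] → w = 0.1133

0.113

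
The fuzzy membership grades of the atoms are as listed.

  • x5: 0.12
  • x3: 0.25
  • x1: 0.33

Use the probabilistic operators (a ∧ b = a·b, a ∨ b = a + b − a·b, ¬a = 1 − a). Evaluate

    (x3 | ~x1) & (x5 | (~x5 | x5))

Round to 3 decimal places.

~x1 = 1 − 0.3300 = 0.6700
x3 | ~x1 = a + b − a·b on (0.2500, 0.6700) = 0.7525
~x5 = 1 − 0.1200 = 0.8800
~x5 | x5 = a + b − a·b on (0.8800, 0.1200) = 0.8944
x5 | (~x5 | x5) = a + b − a·b on (0.1200, 0.8944) = 0.9071
(x3 | ~x1) & (x5 | (~x5 | x5)) = a·b on (0.7525, 0.9071) = 0.6826

0.683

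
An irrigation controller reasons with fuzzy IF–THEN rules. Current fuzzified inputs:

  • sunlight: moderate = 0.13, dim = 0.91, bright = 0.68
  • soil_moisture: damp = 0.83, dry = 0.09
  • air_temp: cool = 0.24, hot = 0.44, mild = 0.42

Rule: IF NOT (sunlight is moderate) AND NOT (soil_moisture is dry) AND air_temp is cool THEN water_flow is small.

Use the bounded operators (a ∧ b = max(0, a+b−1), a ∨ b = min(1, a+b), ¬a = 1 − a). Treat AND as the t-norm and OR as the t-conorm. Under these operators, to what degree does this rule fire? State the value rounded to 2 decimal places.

0.02

firing strength: ¬moderate=1−0.13=0.87, ¬dry=1−0.09=0.91, cool=0.24; AND[max(0, a+b−1)] → w = 0.02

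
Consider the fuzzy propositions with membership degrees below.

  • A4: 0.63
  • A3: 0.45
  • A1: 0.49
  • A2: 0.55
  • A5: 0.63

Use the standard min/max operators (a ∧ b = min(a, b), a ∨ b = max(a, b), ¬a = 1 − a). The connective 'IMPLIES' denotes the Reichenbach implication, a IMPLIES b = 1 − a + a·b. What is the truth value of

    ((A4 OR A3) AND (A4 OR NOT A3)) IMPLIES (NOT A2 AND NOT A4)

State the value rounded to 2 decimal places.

0.60

A4 OR A3 = max(a, b) on (0.63, 0.45) = 0.63
NOT A3 = 1 − 0.45 = 0.55
A4 OR NOT A3 = max(a, b) on (0.63, 0.55) = 0.63
(A4 OR A3) AND (A4 OR NOT A3) = min(a, b) on (0.63, 0.63) = 0.63
NOT A2 = 1 − 0.55 = 0.45
NOT A4 = 1 − 0.63 = 0.37
NOT A2 AND NOT A4 = min(a, b) on (0.45, 0.37) = 0.37
((A4 OR A3) AND (A4 OR NOT A3)) IMPLIES (NOT A2 AND NOT A4)  [Reichenbach: 1 − a + a·b] with a=0.63, b=0.37 → 0.60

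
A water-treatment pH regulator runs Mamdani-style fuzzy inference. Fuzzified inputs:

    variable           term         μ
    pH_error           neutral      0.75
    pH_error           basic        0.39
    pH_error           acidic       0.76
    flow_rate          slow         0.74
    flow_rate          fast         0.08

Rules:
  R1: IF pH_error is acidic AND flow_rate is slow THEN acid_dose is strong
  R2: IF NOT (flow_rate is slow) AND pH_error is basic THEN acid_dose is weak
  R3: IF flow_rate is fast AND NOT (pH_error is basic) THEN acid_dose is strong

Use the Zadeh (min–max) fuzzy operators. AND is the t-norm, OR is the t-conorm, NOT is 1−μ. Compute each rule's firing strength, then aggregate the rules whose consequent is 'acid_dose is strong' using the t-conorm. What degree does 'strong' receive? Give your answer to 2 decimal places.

0.74

R1: acidic=0.76, slow=0.74; AND[min(a, b)] → w = 0.74
R2: ¬slow=1−0.74=0.26, basic=0.39; AND[min(a, b)] → w = 0.26
R3: fast=0.08, ¬basic=1−0.39=0.61; AND[min(a, b)] → w = 0.08
Rules with consequent 'strong': {R1, R3} → strengths 0.74, 0.08
Aggregate via t-conorm [max(a, b)]: 0.74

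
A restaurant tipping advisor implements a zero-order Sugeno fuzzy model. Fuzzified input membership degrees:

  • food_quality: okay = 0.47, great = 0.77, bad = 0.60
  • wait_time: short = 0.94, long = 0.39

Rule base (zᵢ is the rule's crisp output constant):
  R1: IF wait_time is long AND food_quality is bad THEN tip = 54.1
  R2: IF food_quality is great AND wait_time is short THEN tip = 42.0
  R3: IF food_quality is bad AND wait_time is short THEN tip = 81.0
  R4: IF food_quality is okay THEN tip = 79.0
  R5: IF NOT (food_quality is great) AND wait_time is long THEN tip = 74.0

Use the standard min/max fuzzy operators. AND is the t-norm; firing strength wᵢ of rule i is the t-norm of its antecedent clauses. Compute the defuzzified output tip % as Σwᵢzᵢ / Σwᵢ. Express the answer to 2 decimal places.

63.49

R1 (z=54.1): long=0.39, bad=0.60; AND[min(a, b)] → w = 0.39
R2 (z=42.0): great=0.77, short=0.94; AND[min(a, b)] → w = 0.77
R3 (z=81.0): bad=0.60, short=0.94; AND[min(a, b)] → w = 0.60
R4 (z=79.0): okay=0.47 → w = 0.47
R5 (z=74.0): ¬great=1−0.77=0.23, long=0.39; AND[min(a, b)] → w = 0.23
Weighted average = (0.39·54.1 + 0.77·42.0 + 0.60·81.0 + 0.47·79.0 + 0.23·74.0) / (0.39 + 0.77 + 0.60 + 0.47 + 0.23)
  = 156.1890 / 2.4600 = 63.49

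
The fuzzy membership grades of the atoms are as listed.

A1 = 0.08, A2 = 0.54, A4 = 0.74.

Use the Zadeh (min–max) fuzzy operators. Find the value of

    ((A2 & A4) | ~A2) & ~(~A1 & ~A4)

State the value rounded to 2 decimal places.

0.54

A2 & A4 = min(a, b) on (0.54, 0.74) = 0.54
~A2 = 1 − 0.54 = 0.46
(A2 & A4) | ~A2 = max(a, b) on (0.54, 0.46) = 0.54
~A1 = 1 − 0.08 = 0.92
~A4 = 1 − 0.74 = 0.26
~A1 & ~A4 = min(a, b) on (0.92, 0.26) = 0.26
~(~A1 & ~A4) = 1 − 0.26 = 0.74
((A2 & A4) | ~A2) & ~(~A1 & ~A4) = min(a, b) on (0.54, 0.74) = 0.54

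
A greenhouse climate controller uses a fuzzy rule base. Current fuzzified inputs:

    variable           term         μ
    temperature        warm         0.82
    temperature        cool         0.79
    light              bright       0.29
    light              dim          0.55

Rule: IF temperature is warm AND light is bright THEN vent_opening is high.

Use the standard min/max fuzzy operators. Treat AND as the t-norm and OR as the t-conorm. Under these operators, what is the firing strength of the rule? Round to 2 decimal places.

firing strength: warm=0.82, bright=0.29; AND[min(a, b)] → w = 0.29

0.29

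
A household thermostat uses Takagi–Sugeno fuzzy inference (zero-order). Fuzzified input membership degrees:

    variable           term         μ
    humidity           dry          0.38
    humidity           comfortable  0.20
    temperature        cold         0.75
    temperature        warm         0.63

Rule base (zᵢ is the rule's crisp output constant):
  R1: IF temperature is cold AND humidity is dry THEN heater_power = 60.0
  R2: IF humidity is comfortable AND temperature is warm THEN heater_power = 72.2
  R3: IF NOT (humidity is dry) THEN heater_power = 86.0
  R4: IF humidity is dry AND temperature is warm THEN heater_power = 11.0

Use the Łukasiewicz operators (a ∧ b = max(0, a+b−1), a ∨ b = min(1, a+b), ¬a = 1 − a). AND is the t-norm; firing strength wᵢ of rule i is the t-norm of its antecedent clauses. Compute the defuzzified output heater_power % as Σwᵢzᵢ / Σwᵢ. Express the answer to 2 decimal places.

80.57

R1 (z=60.0): cold=0.75, dry=0.38; AND[max(0, a+b−1)] → w = 0.13
R2 (z=72.2): comfortable=0.20, warm=0.63; AND[max(0, a+b−1)] → w = 0.00
R3 (z=86.0): ¬dry=1−0.38=0.62 → w = 0.62
R4 (z=11.0): dry=0.38, warm=0.63; AND[max(0, a+b−1)] → w = 0.01
Weighted average = (0.13·60.0 + 0.00·72.2 + 0.62·86.0 + 0.01·11.0) / (0.13 + 0.00 + 0.62 + 0.01)
  = 61.2300 / 0.7600 = 80.57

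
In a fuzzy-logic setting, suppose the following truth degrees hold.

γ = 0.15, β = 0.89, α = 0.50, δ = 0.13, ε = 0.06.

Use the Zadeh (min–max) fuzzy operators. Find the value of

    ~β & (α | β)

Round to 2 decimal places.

0.11

~β = 1 − 0.89 = 0.11
α | β = max(a, b) on (0.50, 0.89) = 0.89
~β & (α | β) = min(a, b) on (0.11, 0.89) = 0.11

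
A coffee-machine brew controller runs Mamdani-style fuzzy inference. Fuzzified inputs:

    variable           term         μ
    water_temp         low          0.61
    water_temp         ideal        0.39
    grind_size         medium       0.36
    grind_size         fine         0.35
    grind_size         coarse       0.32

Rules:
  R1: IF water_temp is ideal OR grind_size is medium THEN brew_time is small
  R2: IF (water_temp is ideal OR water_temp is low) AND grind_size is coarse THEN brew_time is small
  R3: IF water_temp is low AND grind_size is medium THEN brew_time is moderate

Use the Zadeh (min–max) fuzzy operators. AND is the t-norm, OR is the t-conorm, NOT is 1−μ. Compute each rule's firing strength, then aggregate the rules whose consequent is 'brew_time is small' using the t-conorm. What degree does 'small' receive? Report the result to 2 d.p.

R1: ideal=0.39, medium=0.36; OR[max(a, b)] → w = 0.39
R2: (ideal=0.39 OR low=0.61) = 0.61; AND[min(a, b)] with coarse=0.32 → w = 0.32
R3: low=0.61, medium=0.36; AND[min(a, b)] → w = 0.36
Rules with consequent 'small': {R1, R2} → strengths 0.39, 0.32
Aggregate via t-conorm [max(a, b)]: 0.39

0.39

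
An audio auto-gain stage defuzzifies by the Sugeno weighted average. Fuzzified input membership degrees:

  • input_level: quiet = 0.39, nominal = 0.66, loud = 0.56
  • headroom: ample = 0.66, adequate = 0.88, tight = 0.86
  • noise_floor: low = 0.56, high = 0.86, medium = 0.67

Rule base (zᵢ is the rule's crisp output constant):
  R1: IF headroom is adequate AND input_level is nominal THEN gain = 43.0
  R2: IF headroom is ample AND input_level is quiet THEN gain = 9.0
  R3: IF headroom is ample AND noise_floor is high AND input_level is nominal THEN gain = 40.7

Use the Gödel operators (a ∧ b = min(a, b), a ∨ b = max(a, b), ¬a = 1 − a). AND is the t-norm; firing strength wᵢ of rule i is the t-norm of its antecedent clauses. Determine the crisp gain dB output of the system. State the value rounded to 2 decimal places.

R1 (z=43.0): adequate=0.88, nominal=0.66; AND[min(a, b)] → w = 0.66
R2 (z=9.0): ample=0.66, quiet=0.39; AND[min(a, b)] → w = 0.39
R3 (z=40.7): ample=0.66, high=0.86, nominal=0.66; AND[min(a, b)] → w = 0.66
Weighted average = (0.66·43.0 + 0.39·9.0 + 0.66·40.7) / (0.66 + 0.39 + 0.66)
  = 58.7520 / 1.7100 = 34.36

34.36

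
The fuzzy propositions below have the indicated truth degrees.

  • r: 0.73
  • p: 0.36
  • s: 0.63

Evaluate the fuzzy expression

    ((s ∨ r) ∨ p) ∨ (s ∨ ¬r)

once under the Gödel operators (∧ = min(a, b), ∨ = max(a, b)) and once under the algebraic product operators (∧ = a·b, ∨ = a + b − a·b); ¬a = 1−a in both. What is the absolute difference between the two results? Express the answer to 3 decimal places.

0.253

Under Gödel:
  s ∨ r = max(a, b) on (0.63, 0.73) = 0.73
  (s ∨ r) ∨ p = max(a, b) on (0.73, 0.36) = 0.73
  ¬r = 1 − 0.73 = 0.27
  s ∨ ¬r = max(a, b) on (0.63, 0.27) = 0.63
  ((s ∨ r) ∨ p) ∨ (s ∨ ¬r) = max(a, b) on (0.73, 0.63) = 0.73
  → value = 0.7300
Under algebraic product:
  s ∨ r = a + b − a·b on (0.6300, 0.7300) = 0.9001
  (s ∨ r) ∨ p = a + b − a·b on (0.9001, 0.3600) = 0.9361
  ¬r = 1 − 0.7300 = 0.2700
  s ∨ ¬r = a + b − a·b on (0.6300, 0.2700) = 0.7299
  ((s ∨ r) ∨ p) ∨ (s ∨ ¬r) = a + b − a·b on (0.9361, 0.7299) = 0.9827
  → value = 0.9827
|0.7300 − 0.9827| = 0.253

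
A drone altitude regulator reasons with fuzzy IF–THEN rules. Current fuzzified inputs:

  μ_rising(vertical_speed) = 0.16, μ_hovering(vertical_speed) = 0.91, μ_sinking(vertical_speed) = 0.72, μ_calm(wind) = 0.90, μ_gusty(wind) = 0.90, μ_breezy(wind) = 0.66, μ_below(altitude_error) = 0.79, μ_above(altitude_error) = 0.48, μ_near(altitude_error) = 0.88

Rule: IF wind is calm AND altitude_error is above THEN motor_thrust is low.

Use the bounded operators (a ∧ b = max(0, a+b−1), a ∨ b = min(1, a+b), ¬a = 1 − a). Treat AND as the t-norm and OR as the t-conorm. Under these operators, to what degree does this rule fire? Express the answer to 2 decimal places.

0.38

firing strength: calm=0.90, above=0.48; AND[max(0, a+b−1)] → w = 0.38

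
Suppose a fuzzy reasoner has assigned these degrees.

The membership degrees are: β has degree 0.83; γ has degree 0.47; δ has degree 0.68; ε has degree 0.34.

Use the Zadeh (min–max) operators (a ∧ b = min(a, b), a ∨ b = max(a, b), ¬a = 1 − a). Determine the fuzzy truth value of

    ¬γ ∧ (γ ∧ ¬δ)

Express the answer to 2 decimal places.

0.32

¬γ = 1 − 0.47 = 0.53
¬δ = 1 − 0.68 = 0.32
γ ∧ ¬δ = min(a, b) on (0.47, 0.32) = 0.32
¬γ ∧ (γ ∧ ¬δ) = min(a, b) on (0.53, 0.32) = 0.32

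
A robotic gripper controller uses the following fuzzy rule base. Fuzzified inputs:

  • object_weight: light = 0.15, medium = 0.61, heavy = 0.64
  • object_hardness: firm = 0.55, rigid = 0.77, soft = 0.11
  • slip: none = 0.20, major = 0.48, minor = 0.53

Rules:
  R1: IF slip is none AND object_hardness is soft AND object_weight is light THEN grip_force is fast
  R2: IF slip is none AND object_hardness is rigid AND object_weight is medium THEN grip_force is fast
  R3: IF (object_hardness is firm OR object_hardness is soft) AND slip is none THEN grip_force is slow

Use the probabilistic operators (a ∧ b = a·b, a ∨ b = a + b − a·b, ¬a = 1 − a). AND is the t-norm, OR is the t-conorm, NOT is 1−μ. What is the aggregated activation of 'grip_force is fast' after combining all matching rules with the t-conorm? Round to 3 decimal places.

R1: none=0.20, soft=0.11, light=0.15; AND[a·b] → w = 0.0033
R2: none=0.20, rigid=0.77, medium=0.61; AND[a·b] → w = 0.0939
R3: (firm=0.55 OR soft=0.11) = 0.5995; AND[a·b] with none=0.20 → w = 0.1199
Rules with consequent 'fast': {R1, R2} → strengths 0.0033, 0.0939
Aggregate via t-conorm [a + b − a·b]: 0.0969

0.097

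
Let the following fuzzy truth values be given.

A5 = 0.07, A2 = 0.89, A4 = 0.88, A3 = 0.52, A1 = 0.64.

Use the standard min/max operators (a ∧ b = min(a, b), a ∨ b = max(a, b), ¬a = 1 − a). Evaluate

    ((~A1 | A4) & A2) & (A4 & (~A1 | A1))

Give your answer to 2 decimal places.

~A1 = 1 − 0.64 = 0.36
~A1 | A4 = max(a, b) on (0.36, 0.88) = 0.88
(~A1 | A4) & A2 = min(a, b) on (0.88, 0.89) = 0.88
~A1 = 1 − 0.64 = 0.36
~A1 | A1 = max(a, b) on (0.36, 0.64) = 0.64
A4 & (~A1 | A1) = min(a, b) on (0.88, 0.64) = 0.64
((~A1 | A4) & A2) & (A4 & (~A1 | A1)) = min(a, b) on (0.88, 0.64) = 0.64

0.64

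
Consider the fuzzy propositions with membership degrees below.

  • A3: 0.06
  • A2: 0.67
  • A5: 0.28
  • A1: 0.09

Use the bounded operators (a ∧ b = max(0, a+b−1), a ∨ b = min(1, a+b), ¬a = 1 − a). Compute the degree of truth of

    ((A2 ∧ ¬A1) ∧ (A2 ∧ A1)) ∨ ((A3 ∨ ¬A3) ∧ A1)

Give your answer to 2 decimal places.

¬A1 = 1 − 0.09 = 0.91
A2 ∧ ¬A1 = max(0, a+b−1) on (0.67, 0.91) = 0.58
A2 ∧ A1 = max(0, a+b−1) on (0.67, 0.09) = 0.00
(A2 ∧ ¬A1) ∧ (A2 ∧ A1) = max(0, a+b−1) on (0.58, 0.00) = 0.00
¬A3 = 1 − 0.06 = 0.94
A3 ∨ ¬A3 = min(1, a+b) on (0.06, 0.94) = 1.00
(A3 ∨ ¬A3) ∧ A1 = max(0, a+b−1) on (1.00, 0.09) = 0.09
((A2 ∧ ¬A1) ∧ (A2 ∧ A1)) ∨ ((A3 ∨ ¬A3) ∧ A1) = min(1, a+b) on (0.00, 0.09) = 0.09

0.09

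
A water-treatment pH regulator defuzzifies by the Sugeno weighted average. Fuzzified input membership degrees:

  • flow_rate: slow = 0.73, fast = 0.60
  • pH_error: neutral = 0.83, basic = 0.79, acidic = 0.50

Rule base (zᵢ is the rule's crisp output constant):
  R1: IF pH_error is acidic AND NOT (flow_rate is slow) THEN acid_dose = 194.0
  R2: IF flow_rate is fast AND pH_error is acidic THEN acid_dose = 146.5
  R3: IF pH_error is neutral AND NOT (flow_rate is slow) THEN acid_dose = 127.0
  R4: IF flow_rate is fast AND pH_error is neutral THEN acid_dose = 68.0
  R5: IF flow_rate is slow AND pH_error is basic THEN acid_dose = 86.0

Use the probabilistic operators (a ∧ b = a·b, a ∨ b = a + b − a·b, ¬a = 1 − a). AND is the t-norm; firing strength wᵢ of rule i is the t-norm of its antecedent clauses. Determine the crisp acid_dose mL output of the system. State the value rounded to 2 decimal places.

R1 (z=194.0): acidic=0.50, ¬slow=1−0.73=0.27; AND[a·b] → w = 0.1350
R2 (z=146.5): fast=0.60, acidic=0.50; AND[a·b] → w = 0.3000
R3 (z=127.0): neutral=0.83, ¬slow=1−0.73=0.27; AND[a·b] → w = 0.2241
R4 (z=68.0): fast=0.60, neutral=0.83; AND[a·b] → w = 0.4980
R5 (z=86.0): slow=0.73, basic=0.79; AND[a·b] → w = 0.5767
Weighted average = (0.1350·194.0 + 0.3000·146.5 + 0.2241·127.0 + 0.4980·68.0 + 0.5767·86.0) / (0.1350 + 0.3000 + 0.2241 + 0.4980 + 0.5767)
  = 182.0609 / 1.7338 = 105.01

105.01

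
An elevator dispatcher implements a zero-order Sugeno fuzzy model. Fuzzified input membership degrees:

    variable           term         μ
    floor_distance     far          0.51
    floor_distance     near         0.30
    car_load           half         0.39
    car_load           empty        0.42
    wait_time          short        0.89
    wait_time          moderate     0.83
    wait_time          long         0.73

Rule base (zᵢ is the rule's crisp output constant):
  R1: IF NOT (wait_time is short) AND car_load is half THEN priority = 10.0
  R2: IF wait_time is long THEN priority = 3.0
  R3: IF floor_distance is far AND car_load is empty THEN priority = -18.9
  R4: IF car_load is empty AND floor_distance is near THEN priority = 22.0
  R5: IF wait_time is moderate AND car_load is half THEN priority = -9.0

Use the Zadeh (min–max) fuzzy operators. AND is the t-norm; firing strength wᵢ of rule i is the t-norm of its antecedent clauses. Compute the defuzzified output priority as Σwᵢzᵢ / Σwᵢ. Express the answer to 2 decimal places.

R1 (z=10.0): ¬short=1−0.89=0.11, half=0.39; AND[min(a, b)] → w = 0.11
R2 (z=3.0): long=0.73 → w = 0.73
R3 (z=-18.9): far=0.51, empty=0.42; AND[min(a, b)] → w = 0.42
R4 (z=22.0): empty=0.42, near=0.30; AND[min(a, b)] → w = 0.30
R5 (z=-9.0): moderate=0.83, half=0.39; AND[min(a, b)] → w = 0.39
Weighted average = (0.11·10.0 + 0.73·3.0 + 0.42·-18.9 + 0.30·22.0 + 0.39·-9.0) / (0.11 + 0.73 + 0.42 + 0.30 + 0.39)
  = -1.5580 / 1.9500 = -0.80

-0.80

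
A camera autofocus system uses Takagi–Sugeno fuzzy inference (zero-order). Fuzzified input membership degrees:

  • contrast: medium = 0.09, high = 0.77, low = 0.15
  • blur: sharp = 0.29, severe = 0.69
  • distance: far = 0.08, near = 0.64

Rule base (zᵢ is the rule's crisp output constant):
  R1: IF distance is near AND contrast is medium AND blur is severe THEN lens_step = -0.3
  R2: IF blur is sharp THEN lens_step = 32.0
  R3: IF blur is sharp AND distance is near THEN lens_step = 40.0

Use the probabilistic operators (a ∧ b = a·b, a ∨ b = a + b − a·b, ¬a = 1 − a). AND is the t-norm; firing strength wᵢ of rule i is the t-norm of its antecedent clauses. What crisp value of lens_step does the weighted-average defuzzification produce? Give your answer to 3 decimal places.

R1 (z=-0.3): near=0.64, medium=0.09, severe=0.69; AND[a·b] → w = 0.0397
R2 (z=32.0): sharp=0.29 → w = 0.2900
R3 (z=40.0): sharp=0.29, near=0.64; AND[a·b] → w = 0.1856
Weighted average = (0.0397·-0.3 + 0.2900·32.0 + 0.1856·40.0) / (0.0397 + 0.2900 + 0.1856)
  = 16.6921 / 0.5153 = 32.390

32.390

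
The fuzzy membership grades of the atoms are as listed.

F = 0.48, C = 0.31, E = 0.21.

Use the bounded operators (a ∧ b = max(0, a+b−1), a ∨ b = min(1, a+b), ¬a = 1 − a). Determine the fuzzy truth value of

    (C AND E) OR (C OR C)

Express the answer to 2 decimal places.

0.62

C AND E = max(0, a+b−1) on (0.31, 0.21) = 0.00
C OR C = min(1, a+b) on (0.31, 0.31) = 0.62
(C AND E) OR (C OR C) = min(1, a+b) on (0.00, 0.62) = 0.62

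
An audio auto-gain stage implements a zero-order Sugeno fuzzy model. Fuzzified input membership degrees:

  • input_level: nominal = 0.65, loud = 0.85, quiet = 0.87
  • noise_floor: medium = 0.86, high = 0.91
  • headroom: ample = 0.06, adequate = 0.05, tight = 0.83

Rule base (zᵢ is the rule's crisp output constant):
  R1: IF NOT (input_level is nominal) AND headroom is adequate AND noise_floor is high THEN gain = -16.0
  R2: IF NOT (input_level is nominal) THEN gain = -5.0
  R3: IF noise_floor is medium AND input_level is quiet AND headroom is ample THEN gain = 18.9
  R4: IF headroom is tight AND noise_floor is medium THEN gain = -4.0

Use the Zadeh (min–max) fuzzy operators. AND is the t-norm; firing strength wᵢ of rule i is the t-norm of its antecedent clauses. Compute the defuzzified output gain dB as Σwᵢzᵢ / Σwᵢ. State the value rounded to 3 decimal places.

-3.671

R1 (z=-16.0): ¬nominal=1−0.65=0.35, adequate=0.05, high=0.91; AND[min(a, b)] → w = 0.05
R2 (z=-5.0): ¬nominal=1−0.65=0.35 → w = 0.35
R3 (z=18.9): medium=0.86, quiet=0.87, ample=0.06; AND[min(a, b)] → w = 0.06
R4 (z=-4.0): tight=0.83, medium=0.86; AND[min(a, b)] → w = 0.83
Weighted average = (0.05·-16.0 + 0.35·-5.0 + 0.06·18.9 + 0.83·-4.0) / (0.05 + 0.35 + 0.06 + 0.83)
  = -4.7360 / 1.2900 = -3.671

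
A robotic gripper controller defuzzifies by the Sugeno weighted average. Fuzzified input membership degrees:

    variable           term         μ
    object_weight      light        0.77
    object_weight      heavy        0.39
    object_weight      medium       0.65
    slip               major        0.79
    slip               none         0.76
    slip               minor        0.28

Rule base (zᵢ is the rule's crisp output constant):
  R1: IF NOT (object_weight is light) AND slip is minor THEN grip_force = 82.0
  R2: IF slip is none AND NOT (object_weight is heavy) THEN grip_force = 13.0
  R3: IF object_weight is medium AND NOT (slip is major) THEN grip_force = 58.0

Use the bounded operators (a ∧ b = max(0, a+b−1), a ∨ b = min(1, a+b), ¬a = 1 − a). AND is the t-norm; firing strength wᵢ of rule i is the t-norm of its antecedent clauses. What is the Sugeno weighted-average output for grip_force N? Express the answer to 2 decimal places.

R1 (z=82.0): ¬light=1−0.77=0.23, minor=0.28; AND[max(0, a+b−1)] → w = 0.00
R2 (z=13.0): none=0.76, ¬heavy=1−0.39=0.61; AND[max(0, a+b−1)] → w = 0.37
R3 (z=58.0): medium=0.65, ¬major=1−0.79=0.21; AND[max(0, a+b−1)] → w = 0.00
Weighted average = (0.00·82.0 + 0.37·13.0 + 0.00·58.0) / (0.00 + 0.37 + 0.00)
  = 4.8100 / 0.3700 = 13.00

13.00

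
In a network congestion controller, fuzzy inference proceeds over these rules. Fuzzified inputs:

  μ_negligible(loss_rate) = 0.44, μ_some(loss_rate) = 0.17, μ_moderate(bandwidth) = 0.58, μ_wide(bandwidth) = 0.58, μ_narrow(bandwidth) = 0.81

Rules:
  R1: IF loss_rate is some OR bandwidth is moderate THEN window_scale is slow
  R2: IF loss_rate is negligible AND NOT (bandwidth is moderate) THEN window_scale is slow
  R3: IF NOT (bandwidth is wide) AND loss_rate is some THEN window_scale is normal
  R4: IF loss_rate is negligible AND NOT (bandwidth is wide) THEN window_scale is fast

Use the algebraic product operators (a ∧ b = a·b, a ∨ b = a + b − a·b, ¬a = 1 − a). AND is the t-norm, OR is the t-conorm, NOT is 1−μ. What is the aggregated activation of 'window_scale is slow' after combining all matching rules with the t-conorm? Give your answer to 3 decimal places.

0.716

R1: some=0.17, moderate=0.58; OR[a + b − a·b] → w = 0.6514
R2: negligible=0.44, ¬moderate=1−0.58=0.42; AND[a·b] → w = 0.1848
R3: ¬wide=1−0.58=0.42, some=0.17; AND[a·b] → w = 0.0714
R4: negligible=0.44, ¬wide=1−0.58=0.42; AND[a·b] → w = 0.1848
Rules with consequent 'slow': {R1, R2} → strengths 0.6514, 0.1848
Aggregate via t-conorm [a + b − a·b]: 0.7158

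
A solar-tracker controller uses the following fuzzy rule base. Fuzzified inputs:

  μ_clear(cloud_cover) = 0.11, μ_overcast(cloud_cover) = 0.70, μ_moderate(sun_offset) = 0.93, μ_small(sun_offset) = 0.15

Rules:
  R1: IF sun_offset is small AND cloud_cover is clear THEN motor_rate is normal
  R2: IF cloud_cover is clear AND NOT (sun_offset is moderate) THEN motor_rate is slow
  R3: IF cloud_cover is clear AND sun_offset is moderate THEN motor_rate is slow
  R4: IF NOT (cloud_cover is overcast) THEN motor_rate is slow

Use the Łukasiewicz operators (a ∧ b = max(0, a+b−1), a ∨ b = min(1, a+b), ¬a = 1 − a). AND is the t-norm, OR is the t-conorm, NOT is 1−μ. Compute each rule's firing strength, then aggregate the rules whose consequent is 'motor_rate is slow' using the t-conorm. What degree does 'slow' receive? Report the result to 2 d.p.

0.34

R1: small=0.15, clear=0.11; AND[max(0, a+b−1)] → w = 0.00
R2: clear=0.11, ¬moderate=1−0.93=0.07; AND[max(0, a+b−1)] → w = 0.00
R3: clear=0.11, moderate=0.93; AND[max(0, a+b−1)] → w = 0.04
R4: ¬overcast=1−0.70=0.30 → w = 0.30
Rules with consequent 'slow': {R2, R3, R4} → strengths 0.00, 0.04, 0.30
Aggregate via t-conorm [min(1, a+b)]: 0.34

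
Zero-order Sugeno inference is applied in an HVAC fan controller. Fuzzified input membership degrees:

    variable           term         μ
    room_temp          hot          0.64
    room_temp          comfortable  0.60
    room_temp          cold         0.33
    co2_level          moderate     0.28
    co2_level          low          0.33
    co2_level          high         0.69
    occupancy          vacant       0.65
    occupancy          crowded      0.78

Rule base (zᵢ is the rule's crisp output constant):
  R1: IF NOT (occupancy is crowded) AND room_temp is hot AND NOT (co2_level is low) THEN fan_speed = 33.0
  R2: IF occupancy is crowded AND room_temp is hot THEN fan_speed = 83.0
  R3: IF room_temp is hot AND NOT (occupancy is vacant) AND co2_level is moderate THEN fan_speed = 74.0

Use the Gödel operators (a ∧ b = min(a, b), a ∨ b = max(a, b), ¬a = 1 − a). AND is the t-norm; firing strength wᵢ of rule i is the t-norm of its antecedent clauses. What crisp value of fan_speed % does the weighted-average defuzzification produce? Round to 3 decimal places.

71.140

R1 (z=33.0): ¬crowded=1−0.78=0.22, hot=0.64, ¬low=1−0.33=0.67; AND[min(a, b)] → w = 0.22
R2 (z=83.0): crowded=0.78, hot=0.64; AND[min(a, b)] → w = 0.64
R3 (z=74.0): hot=0.64, ¬vacant=1−0.65=0.35, moderate=0.28; AND[min(a, b)] → w = 0.28
Weighted average = (0.22·33.0 + 0.64·83.0 + 0.28·74.0) / (0.22 + 0.64 + 0.28)
  = 81.1000 / 1.1400 = 71.140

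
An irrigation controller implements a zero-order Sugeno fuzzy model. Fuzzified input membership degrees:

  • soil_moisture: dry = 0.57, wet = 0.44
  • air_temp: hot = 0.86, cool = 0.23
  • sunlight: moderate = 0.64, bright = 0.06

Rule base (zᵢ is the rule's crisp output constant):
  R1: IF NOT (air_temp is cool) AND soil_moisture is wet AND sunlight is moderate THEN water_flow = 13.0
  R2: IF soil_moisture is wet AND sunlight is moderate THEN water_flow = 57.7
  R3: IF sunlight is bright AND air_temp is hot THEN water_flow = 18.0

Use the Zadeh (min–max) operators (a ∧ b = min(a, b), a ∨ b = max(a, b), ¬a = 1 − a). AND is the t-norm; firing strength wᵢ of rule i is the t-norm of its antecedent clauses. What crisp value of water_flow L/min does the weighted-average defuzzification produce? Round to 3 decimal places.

34.243

R1 (z=13.0): ¬cool=1−0.23=0.77, wet=0.44, moderate=0.64; AND[min(a, b)] → w = 0.44
R2 (z=57.7): wet=0.44, moderate=0.64; AND[min(a, b)] → w = 0.44
R3 (z=18.0): bright=0.06, hot=0.86; AND[min(a, b)] → w = 0.06
Weighted average = (0.44·13.0 + 0.44·57.7 + 0.06·18.0) / (0.44 + 0.44 + 0.06)
  = 32.1880 / 0.9400 = 34.243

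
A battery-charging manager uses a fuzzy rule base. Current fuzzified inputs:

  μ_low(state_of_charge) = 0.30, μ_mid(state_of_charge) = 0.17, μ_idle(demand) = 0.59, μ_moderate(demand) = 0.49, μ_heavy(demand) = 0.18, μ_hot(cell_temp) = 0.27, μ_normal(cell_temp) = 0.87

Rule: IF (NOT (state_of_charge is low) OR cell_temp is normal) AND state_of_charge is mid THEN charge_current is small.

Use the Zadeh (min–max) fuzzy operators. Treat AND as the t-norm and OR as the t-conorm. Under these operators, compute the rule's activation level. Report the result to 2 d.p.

0.17

firing strength: (¬low=1−0.30=0.70 OR normal=0.87) = 0.87; AND[min(a, b)] with mid=0.17 → w = 0.17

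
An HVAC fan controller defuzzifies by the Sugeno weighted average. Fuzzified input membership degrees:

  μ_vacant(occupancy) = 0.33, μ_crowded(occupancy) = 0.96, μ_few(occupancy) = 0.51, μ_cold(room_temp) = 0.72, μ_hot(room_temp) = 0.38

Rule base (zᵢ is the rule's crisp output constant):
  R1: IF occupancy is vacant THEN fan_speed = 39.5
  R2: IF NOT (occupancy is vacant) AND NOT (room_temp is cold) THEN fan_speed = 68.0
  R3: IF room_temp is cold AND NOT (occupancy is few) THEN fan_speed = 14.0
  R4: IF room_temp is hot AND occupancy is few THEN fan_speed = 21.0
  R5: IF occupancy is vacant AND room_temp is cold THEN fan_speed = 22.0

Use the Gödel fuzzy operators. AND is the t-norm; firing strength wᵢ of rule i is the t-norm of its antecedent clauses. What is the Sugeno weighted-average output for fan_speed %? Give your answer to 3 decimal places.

29.931

R1 (z=39.5): vacant=0.33 → w = 0.33
R2 (z=68.0): ¬vacant=1−0.33=0.67, ¬cold=1−0.72=0.28; AND[min(a, b)] → w = 0.28
R3 (z=14.0): cold=0.72, ¬few=1−0.51=0.49; AND[min(a, b)] → w = 0.49
R4 (z=21.0): hot=0.38, few=0.51; AND[min(a, b)] → w = 0.38
R5 (z=22.0): vacant=0.33, cold=0.72; AND[min(a, b)] → w = 0.33
Weighted average = (0.33·39.5 + 0.28·68.0 + 0.49·14.0 + 0.38·21.0 + 0.33·22.0) / (0.33 + 0.28 + 0.49 + 0.38 + 0.33)
  = 54.1750 / 1.8100 = 29.931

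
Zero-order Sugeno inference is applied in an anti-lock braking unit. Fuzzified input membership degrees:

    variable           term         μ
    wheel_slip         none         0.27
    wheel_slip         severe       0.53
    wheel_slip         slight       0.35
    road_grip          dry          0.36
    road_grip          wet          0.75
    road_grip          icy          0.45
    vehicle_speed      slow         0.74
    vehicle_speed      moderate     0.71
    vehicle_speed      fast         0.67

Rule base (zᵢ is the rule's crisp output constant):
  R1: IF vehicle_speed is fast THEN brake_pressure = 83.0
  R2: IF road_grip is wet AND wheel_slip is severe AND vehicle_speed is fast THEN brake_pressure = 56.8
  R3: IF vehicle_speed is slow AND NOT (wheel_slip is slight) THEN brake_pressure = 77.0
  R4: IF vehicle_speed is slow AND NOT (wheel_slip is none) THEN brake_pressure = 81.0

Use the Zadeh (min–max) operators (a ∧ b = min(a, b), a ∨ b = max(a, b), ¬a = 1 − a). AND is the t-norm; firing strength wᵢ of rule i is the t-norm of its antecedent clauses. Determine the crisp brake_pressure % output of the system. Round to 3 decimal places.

R1 (z=83.0): fast=0.67 → w = 0.67
R2 (z=56.8): wet=0.75, severe=0.53, fast=0.67; AND[min(a, b)] → w = 0.53
R3 (z=77.0): slow=0.74, ¬slight=1−0.35=0.65; AND[min(a, b)] → w = 0.65
R4 (z=81.0): slow=0.74, ¬none=1−0.27=0.73; AND[min(a, b)] → w = 0.73
Weighted average = (0.67·83.0 + 0.53·56.8 + 0.65·77.0 + 0.73·81.0) / (0.67 + 0.53 + 0.65 + 0.73)
  = 194.8940 / 2.5800 = 75.540

75.540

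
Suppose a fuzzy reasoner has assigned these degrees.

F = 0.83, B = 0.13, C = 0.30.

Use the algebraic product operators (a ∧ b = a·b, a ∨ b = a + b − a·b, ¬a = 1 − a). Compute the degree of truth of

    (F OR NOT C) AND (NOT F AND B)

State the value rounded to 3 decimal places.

NOT C = 1 − 0.3000 = 0.7000
F OR NOT C = a + b − a·b on (0.8300, 0.7000) = 0.9490
NOT F = 1 − 0.8300 = 0.1700
NOT F AND B = a·b on (0.1700, 0.1300) = 0.0221
(F OR NOT C) AND (NOT F AND B) = a·b on (0.9490, 0.0221) = 0.0210

0.021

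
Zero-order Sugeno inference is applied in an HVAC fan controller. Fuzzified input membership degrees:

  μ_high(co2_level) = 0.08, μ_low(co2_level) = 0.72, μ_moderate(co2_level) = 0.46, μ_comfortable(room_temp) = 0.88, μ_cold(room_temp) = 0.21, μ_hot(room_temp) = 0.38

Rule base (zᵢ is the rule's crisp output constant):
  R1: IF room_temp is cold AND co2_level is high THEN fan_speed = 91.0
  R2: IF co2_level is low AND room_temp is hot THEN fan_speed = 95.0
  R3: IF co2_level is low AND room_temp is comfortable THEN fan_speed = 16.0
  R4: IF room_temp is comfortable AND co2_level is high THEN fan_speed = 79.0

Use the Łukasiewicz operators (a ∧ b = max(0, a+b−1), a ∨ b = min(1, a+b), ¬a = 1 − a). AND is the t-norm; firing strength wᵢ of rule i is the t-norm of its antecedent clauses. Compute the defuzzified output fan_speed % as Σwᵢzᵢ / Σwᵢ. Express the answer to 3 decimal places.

R1 (z=91.0): cold=0.21, high=0.08; AND[max(0, a+b−1)] → w = 0.00
R2 (z=95.0): low=0.72, hot=0.38; AND[max(0, a+b−1)] → w = 0.10
R3 (z=16.0): low=0.72, comfortable=0.88; AND[max(0, a+b−1)] → w = 0.60
R4 (z=79.0): comfortable=0.88, high=0.08; AND[max(0, a+b−1)] → w = 0.00
Weighted average = (0.00·91.0 + 0.10·95.0 + 0.60·16.0 + 0.00·79.0) / (0.00 + 0.10 + 0.60 + 0.00)
  = 19.1000 / 0.7000 = 27.286

27.286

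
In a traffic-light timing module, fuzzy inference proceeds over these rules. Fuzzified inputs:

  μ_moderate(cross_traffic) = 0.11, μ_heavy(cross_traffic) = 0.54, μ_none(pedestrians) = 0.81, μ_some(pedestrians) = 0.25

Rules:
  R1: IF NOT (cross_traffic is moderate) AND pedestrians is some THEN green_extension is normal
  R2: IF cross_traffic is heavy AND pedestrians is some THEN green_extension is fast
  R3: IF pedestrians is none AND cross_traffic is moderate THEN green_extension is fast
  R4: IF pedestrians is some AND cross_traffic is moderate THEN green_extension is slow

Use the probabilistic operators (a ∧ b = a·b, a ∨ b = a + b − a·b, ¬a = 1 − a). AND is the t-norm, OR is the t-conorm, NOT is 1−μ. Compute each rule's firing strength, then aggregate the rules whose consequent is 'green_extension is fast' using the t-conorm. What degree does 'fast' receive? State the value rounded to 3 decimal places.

R1: ¬moderate=1−0.11=0.89, some=0.25; AND[a·b] → w = 0.2225
R2: heavy=0.54, some=0.25; AND[a·b] → w = 0.1350
R3: none=0.81, moderate=0.11; AND[a·b] → w = 0.0891
R4: some=0.25, moderate=0.11; AND[a·b] → w = 0.0275
Rules with consequent 'fast': {R2, R3} → strengths 0.1350, 0.0891
Aggregate via t-conorm [a + b − a·b]: 0.2121

0.212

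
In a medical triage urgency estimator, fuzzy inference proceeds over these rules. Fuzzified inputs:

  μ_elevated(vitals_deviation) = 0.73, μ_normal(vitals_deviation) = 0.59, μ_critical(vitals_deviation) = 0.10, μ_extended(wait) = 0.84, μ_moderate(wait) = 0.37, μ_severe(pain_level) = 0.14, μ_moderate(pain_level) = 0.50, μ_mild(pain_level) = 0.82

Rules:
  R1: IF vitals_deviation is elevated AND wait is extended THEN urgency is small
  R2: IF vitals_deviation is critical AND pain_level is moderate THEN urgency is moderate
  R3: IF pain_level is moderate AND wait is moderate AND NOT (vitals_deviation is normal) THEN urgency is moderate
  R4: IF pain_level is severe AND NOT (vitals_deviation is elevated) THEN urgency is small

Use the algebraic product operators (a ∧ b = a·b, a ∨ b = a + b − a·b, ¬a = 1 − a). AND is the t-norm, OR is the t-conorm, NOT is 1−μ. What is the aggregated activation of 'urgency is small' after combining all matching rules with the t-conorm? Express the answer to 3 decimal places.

0.628

R1: elevated=0.73, extended=0.84; AND[a·b] → w = 0.6132
R2: critical=0.10, moderate=0.50; AND[a·b] → w = 0.0500
R3: moderate=0.50, moderate=0.37, ¬normal=1−0.59=0.41; AND[a·b] → w = 0.0759
R4: severe=0.14, ¬elevated=1−0.73=0.27; AND[a·b] → w = 0.0378
Rules with consequent 'small': {R1, R4} → strengths 0.6132, 0.0378
Aggregate via t-conorm [a + b − a·b]: 0.6278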